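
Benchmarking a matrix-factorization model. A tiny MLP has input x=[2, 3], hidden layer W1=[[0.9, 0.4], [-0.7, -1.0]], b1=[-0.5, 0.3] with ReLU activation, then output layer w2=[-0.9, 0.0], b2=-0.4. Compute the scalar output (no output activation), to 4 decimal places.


z1[0] = (0.9)·(2) + (0.4)·(3) - 0.5 = 2.5
z1[1] = (-0.7)·(2) + (-1.0)·(3) + 0.3 = -4.1
h = ReLU(z1) = [2.5, 0.0]
output = (-0.9)·(2.5) + (0.0)·(0.0) - 0.4 = -2.65

-2.65


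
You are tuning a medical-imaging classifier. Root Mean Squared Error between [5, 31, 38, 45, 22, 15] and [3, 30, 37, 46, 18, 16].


MSE = 24/6 = 4
RMSE = √(24/6) = 2.0

2.0


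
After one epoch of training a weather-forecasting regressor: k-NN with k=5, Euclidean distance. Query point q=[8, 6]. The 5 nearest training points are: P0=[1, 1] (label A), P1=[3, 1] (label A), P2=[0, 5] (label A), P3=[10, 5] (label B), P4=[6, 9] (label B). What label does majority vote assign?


d(q,P0) = 8.6023  (label A)
d(q,P1) = 7.0711  (label A)
d(q,P2) = 8.0623  (label A)
d(q,P3) = 2.2361  (label B)
d(q,P4) = 3.6056  (label B)
Votes: A=3, B=2
Majority → A

A


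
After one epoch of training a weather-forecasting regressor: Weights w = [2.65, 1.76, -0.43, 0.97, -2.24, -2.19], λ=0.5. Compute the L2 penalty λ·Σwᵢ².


‖w‖₂² = (2.65)² + (1.76)² + (-0.43)² + (0.97)² + (-2.24)² + (-2.19)²
     = 7.0225 + 3.0976 + 0.1849 + 0.9409 + 5.0176 + 4.7961
     = 21.0596
λ·‖w‖₂² = 0.5·21.0596 = 10.5298

10.5298


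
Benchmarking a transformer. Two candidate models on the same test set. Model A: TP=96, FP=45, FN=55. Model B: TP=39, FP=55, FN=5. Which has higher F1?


Model A: P=96/141=0.6809, R=96/151=0.6358, F1=2PR/(P+R)=2TP/(2TP+FP+FN)=192/292=0.6575
Model B: P=39/94=0.4149, R=39/44=0.8864, F1=2PR/(P+R)=2TP/(2TP+FP+FN)=78/138=0.5652
0.6575 > 0.5652 → Model A

Model A


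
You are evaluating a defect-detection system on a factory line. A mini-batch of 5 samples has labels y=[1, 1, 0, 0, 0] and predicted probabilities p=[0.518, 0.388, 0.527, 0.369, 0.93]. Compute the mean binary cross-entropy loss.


L[0] = -ln(0.518) = 0.6578
L[1] = -ln(0.388) = 0.9467
L[2] = -ln(1-0.527) = -ln(0.473) = 0.7487
L[3] = -ln(1-0.369) = -ln(0.631) = 0.4604
L[4] = -ln(1-0.93) = -ln(0.07) = 2.6593
mean = (0.6578 + 0.9467 + 0.7487 + 0.4604 + 2.6593)/5 = 1.0946

1.0946


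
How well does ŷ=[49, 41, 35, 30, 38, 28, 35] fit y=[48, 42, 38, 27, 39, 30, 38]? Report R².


ȳ = 37.4286
SS_res = Σ(y-ŷ)² = 34
SS_tot = Σ(y-ȳ)² = 299.71
R² = 1 - SS_res/SS_tot = 1 - 0.1134 = 0.8866

0.8866


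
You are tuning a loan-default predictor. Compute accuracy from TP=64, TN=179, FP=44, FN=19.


Accuracy = (TP+TN)/(TP+TN+FP+FN)
= (64+179)/(306)
= 243/306 = 79.41%

79.41%


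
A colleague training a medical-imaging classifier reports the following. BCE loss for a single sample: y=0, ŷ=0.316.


BCE = -[y·ln(p) + (1-y)·ln(1-p)]
= -0 - 1·ln(1-0.316)
= -ln(0.684) = 0.3798

0.3798


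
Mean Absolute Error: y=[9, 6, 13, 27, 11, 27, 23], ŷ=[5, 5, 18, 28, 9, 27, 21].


Absolute errors: |9-5|=4, |6-5|=1, |13-18|=5, |27-28|=1, |11-9|=2, |27-27|=0, |23-21|=2
Sum = 15
MAE = 15/7 = 15/7

15/7


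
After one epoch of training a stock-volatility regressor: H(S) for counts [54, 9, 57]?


Probabilities: [54/120, 9/120, 57/120] ≈ [0.45, 0.075, 0.475]
H = -((54/120)·log₂(54/120) + (9/120)·log₂(9/120) + (57/120)·log₂(57/120))
  = 1.3088 bits

1.3088 bits


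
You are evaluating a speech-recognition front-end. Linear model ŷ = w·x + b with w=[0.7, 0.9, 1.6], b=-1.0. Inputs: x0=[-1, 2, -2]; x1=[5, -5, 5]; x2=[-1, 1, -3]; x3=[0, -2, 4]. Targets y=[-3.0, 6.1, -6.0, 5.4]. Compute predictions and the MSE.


ŷ0 = (0.7)·(-1) + (0.9)·(2) + (1.6)·(-2) - 1.0 = -3.1
ŷ1 = (0.7)·(5) + (0.9)·(-5) + (1.6)·(5) - 1.0 = 6.0
ŷ2 = (0.7)·(-1) + (0.9)·(1) + (1.6)·(-3) - 1.0 = -5.6
ŷ3 = (0.7)·(0) + (0.9)·(-2) + (1.6)·(4) - 1.0 = 3.6
errors² = [0.01, 0.01, 0.16, 3.24]
MSE = 3.4200/4 = 0.855

0.855


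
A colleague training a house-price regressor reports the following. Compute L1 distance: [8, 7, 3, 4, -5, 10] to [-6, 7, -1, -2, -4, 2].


d = |8+ 6| + |7-7| + |3+ 1| + |4+ 2| + |-5+ 4| + |10-2|
  = 14 + 0 + 4 + 6 + 1 + 8
  = 33

33


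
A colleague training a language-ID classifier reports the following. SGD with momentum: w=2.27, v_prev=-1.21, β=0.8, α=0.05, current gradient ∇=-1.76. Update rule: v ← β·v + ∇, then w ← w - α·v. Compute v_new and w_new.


v_new = 0.8·-1.21 - 1.76 = -0.968 - 1.76 = -2.728
w_new = 2.27 - 0.05·-2.728 = 2.27 + 0.1364 = 2.4064

v_new=-2.728, w_new=2.4064


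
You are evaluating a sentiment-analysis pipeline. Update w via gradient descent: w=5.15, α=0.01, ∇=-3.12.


w_new = w - α·∇
= 5.15 - 0.01·-3.12
= 5.15 + 0.0312
= 5.1812

5.1812


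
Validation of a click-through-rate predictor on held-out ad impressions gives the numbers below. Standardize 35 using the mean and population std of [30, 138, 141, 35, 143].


μ = 97.4, σ = 53.0381
z = (35 - 97.4)/53.0381 = -1.1765

-1.1765


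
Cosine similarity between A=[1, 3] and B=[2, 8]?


A·B = 1·2 + 3·8 = 26
‖A‖ = √10 = 3.1623, ‖B‖ = √68 = 8.2462
cos = 26/(√10·√68) = 26/√680 = 0.9971

0.9971


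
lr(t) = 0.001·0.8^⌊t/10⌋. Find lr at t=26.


n_drops = ⌊26/10⌋ = 2
lr = 0.001·0.8^2 = 0.001·0.64 = 0.00064

0.00064


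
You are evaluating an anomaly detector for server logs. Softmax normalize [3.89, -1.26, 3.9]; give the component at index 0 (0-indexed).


Exponentials: e^3.89=48.9109, e^-1.26=0.2837, e^3.9=49.4024
Sum = 98.597
Softmax = [0.4961, 0.0029, 0.5011]
p[0] = 48.9109/98.597 = 0.4961

0.4961


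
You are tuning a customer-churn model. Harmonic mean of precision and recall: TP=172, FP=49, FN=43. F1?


Precision = 172/221 = 0.7783
Recall = 172/215 = 0.8
F1 = 2·P·R/(P+R) = 2·TP/(2·TP+FP+FN) = 344/(344+49+43) = 344/436 = 0.789

0.789


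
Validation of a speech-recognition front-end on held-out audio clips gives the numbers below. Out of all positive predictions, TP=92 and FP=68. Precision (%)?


Precision = TP/(TP+FP)
= 92/(92+68)
= 92/160 = 57.5%

57.5%


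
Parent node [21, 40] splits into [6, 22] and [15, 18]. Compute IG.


Parent = [21, 40], H_parent = 0.9288
H_left = 0.7496 (n=28), H_right = 0.994 (n=33)
H_children = (28/61)·0.7496 + (33/61)·0.994 = 0.8818
IG = 0.9288 - 0.8818 = 0.047

0.047


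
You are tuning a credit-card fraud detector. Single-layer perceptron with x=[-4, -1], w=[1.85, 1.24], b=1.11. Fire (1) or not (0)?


z = (-4)·(1.85) + (-1)·(1.24) + 1.11
  = -7.53
step(z) = 0 (z<0)

0


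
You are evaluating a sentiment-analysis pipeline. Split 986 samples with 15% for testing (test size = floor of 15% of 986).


Test = ⌊986·15/100⌋ = 147
Train = 986 - 147 = 839

Train: 839, Test: 147


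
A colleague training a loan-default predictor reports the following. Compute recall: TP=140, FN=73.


Recall = TP/(TP+FN)
= 140/(140+73)
= 140/213 = 65.73%

65.73%


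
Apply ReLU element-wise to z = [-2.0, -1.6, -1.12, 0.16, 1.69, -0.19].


ReLU(-2.0) = max(0, -2.0) = 0.0
ReLU(-1.6) = max(0, -1.6) = 0.0
ReLU(-1.12) = max(0, -1.12) = 0.0
ReLU(0.16) = max(0, 0.16) = 0.16
ReLU(1.69) = max(0, 1.69) = 1.69
ReLU(-0.19) = max(0, -0.19) = 0.0
result = [0.0, 0.0, 0.0, 0.16, 1.69, 0.0]

[0.0, 0.0, 0.0, 0.16, 1.69, 0.0]


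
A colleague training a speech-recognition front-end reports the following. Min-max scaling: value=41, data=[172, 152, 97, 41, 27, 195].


min=27, max=195
(41-27)/(195-27) = 14/168 = 0.0833

0.0833


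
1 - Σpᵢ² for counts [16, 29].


Probabilities: [16/45, 29/45] ≈ [0.3556, 0.6444]
Σpᵢ² = (256 + 841)/45² = 1097/2025
Gini = 1 - Σpᵢ² = 1 - 1097/2025 = 0.4583

0.4583


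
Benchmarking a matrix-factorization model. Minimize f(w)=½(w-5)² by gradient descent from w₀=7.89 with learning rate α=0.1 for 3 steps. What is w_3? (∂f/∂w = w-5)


step 1: grad = 7.89-5 = 2.89; w = 7.89 - 0.1·(2.89) = 7.601
step 2: grad = 7.601-5 = 2.601; w = 7.601 - 0.1·(2.601) = 7.3409
step 3: grad = 7.3409-5 = 2.3409; w = 7.3409 - 0.1·(2.3409) = 7.10681

7.10681


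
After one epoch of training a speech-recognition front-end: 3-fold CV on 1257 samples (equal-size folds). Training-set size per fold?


Fold size = 1257/3 = 419
Training per fold = 1257 - 419 = 838

838


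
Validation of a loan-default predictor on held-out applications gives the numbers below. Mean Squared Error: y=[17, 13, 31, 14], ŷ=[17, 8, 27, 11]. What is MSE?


Squared errors: (17-17)²=0, (13-8)²=25, (31-27)²=16, (14-11)²=9
Sum = 50
MSE = 50/4 = 25/2

25/2


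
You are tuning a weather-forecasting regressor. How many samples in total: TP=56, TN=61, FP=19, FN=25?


Total = TP + TN + FP + FN
= 56 + 61 + 19 + 25
= 161
(Predicted positive: 75, predicted negative: 86)

161


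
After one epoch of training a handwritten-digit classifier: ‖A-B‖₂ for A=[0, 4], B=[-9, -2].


d = √((0+ 9)² + (4+ 2)²)
  = √(81 + 36)
  = √117 = 10.8167

10.8167


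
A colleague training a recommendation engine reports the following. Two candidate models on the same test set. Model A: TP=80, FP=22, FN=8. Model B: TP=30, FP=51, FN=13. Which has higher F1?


Model A: P=80/102=0.7843, R=80/88=0.9091, F1=2PR/(P+R)=2TP/(2TP+FP+FN)=160/190=0.8421
Model B: P=30/81=0.3704, R=30/43=0.6977, F1=2PR/(P+R)=2TP/(2TP+FP+FN)=60/124=0.4839
0.8421 > 0.4839 → Model A

Model A


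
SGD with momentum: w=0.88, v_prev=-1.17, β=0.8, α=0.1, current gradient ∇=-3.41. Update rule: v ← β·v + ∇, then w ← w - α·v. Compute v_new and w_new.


v_new = 0.8·-1.17 - 3.41 = -0.936 - 3.41 = -4.346
w_new = 0.88 - 0.1·-4.346 = 0.88 + 0.4346 = 1.3146

v_new=-4.346, w_new=1.3146


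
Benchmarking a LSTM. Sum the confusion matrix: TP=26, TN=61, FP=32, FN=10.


Total = TP + TN + FP + FN
= 26 + 61 + 32 + 10
= 129
(Predicted positive: 58, predicted negative: 71)

129


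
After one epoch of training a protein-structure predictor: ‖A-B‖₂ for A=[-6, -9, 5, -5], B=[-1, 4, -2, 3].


d = √((-6+ 1)² + (-9-4)² + (5+ 2)² + (-5-3)²)
  = √(25 + 169 + 49 + 64)
  = √307 = 17.5214

17.5214


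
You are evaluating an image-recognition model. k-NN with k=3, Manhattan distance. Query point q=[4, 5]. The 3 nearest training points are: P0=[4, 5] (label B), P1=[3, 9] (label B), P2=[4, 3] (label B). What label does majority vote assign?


d(q,P0) = 0  (label B)
d(q,P1) = 5  (label B)
d(q,P2) = 2  (label B)
Votes: A=0, B=3
Majority → B

B


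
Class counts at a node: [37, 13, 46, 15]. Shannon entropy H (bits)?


Probabilities: [37/111, 13/111, 46/111, 15/111] ≈ [0.3333, 0.1171, 0.4144, 0.1351]
H = -((37/111)·log₂(37/111) + (13/111)·log₂(13/111) + (46/111)·log₂(46/111) + (15/111)·log₂(15/111))
  = 1.8075 bits

1.8075 bits


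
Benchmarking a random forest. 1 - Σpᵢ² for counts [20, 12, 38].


Probabilities: [20/70, 12/70, 38/70] ≈ [0.2857, 0.1714, 0.5429]
Σpᵢ² = (400 + 144 + 1444)/70² = 1988/4900
Gini = 1 - Σpᵢ² = 1 - 1988/4900 = 0.5943

0.5943


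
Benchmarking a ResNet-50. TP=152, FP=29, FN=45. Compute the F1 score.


Precision = 152/181 = 0.8398
Recall = 152/197 = 0.7716
F1 = 2·P·R/(P+R) = 2·TP/(2·TP+FP+FN) = 304/(304+29+45) = 304/378 = 0.8042

0.8042


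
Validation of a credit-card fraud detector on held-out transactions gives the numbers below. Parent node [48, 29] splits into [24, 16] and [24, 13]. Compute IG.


Parent = [48, 29], H_parent = 0.9556
H_left = 0.971 (n=40), H_right = 0.9353 (n=37)
H_children = (40/77)·0.971 + (37/77)·0.9353 = 0.9538
IG = 0.9556 - 0.9538 = 0.0018

0.0018


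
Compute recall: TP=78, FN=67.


Recall = TP/(TP+FN)
= 78/(78+67)
= 78/145 = 53.79%

53.79%


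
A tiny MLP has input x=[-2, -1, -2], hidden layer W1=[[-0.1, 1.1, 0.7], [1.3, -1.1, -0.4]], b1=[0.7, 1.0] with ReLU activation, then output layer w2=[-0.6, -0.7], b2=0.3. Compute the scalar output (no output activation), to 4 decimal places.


z1[0] = (-0.1)·(-2) + (1.1)·(-1) + (0.7)·(-2) + 0.7 = -1.6
z1[1] = (1.3)·(-2) + (-1.1)·(-1) + (-0.4)·(-2) + 1.0 = 0.3
h = ReLU(z1) = [0.0, 0.3]
output = (-0.6)·(0.0) + (-0.7)·(0.3) + 0.3 = 0.09

0.09


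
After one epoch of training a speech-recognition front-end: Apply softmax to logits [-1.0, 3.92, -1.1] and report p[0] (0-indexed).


Exponentials: e^-1.0=0.3679, e^3.92=50.4004, e^-1.1=0.3329
Sum = 51.1012
Softmax = [0.0072, 0.9863, 0.0065]
p[0] = 0.3679/51.1012 = 0.0072

0.0072


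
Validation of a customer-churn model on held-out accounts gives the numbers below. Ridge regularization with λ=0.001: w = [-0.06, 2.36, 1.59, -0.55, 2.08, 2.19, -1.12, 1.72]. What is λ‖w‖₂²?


‖w‖₂² = (-0.06)² + (2.36)² + (1.59)² + (-0.55)² + (2.08)² + (2.19)² + (-1.12)² + (1.72)²
     = 0.0036 + 5.5696 + 2.5281 + 0.3025 + 4.3264 + 4.7961 + 1.2544 + 2.9584
     = 21.7391
λ·‖w‖₂² = 0.001·21.7391 = 0.021739

0.021739


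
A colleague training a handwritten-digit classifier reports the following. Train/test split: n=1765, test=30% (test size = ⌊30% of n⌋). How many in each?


Test = ⌊1765·30/100⌋ = 529
Train = 1765 - 529 = 1236

Train: 1236, Test: 529


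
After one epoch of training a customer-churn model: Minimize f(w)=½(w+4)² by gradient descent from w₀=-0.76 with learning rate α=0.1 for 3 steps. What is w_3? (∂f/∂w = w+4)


step 1: grad = -0.76+4 = 3.24; w = -0.76 - 0.1·(3.24) = -1.084
step 2: grad = -1.084+4 = 2.916; w = -1.084 - 0.1·(2.916) = -1.3756
step 3: grad = -1.3756+4 = 2.6244; w = -1.3756 - 0.1·(2.6244) = -1.63804

-1.63804


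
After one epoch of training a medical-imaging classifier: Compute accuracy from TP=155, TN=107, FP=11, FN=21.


Accuracy = (TP+TN)/(TP+TN+FP+FN)
= (155+107)/(294)
= 262/294 = 89.12%

89.12%


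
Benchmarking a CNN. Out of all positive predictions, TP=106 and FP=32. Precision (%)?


Precision = TP/(TP+FP)
= 106/(106+32)
= 106/138 = 76.81%

76.81%


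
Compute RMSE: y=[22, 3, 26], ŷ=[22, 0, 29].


MSE = 18/3 = 6
RMSE = √(18/3) = 2.4495

2.4495


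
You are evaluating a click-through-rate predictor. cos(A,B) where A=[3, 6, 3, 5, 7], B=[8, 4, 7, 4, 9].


A·B = 3·8 + 6·4 + 3·7 + 5·4 + 7·9 = 152
‖A‖ = √128 = 11.3137, ‖B‖ = √226 = 15.0333
cos = 152/(√128·√226) = 152/√28928 = 0.8937

0.8937


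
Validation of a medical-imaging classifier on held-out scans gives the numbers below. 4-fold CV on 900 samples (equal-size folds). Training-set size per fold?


Fold size = 900/4 = 225
Training per fold = 900 - 225 = 675

675


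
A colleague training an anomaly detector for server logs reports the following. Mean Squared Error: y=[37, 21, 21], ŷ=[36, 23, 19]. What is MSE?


Squared errors: (37-36)²=1, (21-23)²=4, (21-19)²=4
Sum = 9
MSE = 9/3 = 3

3


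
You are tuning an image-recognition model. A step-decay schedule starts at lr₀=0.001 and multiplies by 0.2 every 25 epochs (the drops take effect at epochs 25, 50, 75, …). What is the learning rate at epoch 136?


n_drops = ⌊136/25⌋ = 5
lr = 0.001·0.2^5 = 0.001·0.00032 = 0.00000032

0.00000032


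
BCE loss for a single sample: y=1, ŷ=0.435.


BCE = -[y·ln(p) + (1-y)·ln(1-p)]
= -1·ln(0.435) - 0
= -ln(0.435) = 0.8324

0.8324


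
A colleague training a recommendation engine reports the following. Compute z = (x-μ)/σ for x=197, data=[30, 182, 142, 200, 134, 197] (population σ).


μ = 147.5, σ = 58.3317
z = (197 - 147.5)/58.3317 = 0.8486

0.8486


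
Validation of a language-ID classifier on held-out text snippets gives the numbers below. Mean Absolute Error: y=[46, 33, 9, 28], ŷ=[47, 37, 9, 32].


Absolute errors: |46-47|=1, |33-37|=4, |9-9|=0, |28-32|=4
Sum = 9
MAE = 9/4 = 9/4

9/4


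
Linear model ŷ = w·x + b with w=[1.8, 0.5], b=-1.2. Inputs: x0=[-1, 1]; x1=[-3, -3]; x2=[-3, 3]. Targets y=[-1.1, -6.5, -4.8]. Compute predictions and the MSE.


ŷ0 = (1.8)·(-1) + (0.5)·(1) - 1.2 = -2.5
ŷ1 = (1.8)·(-3) + (0.5)·(-3) - 1.2 = -8.1
ŷ2 = (1.8)·(-3) + (0.5)·(3) - 1.2 = -5.1
errors² = [1.96, 2.56, 0.09]
MSE = 4.6100/3 = 1.5367

1.5367


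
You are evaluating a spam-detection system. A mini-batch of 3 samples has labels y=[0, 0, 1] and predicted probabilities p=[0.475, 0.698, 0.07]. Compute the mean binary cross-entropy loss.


L[0] = -ln(1-0.475) = -ln(0.525) = 0.6444
L[1] = -ln(1-0.698) = -ln(0.302) = 1.1973
L[2] = -ln(0.07) = 2.6593
mean = (0.6444 + 1.1973 + 2.6593)/3 = 1.5003

1.5003


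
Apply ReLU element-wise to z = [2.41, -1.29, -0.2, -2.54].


ReLU(2.41) = max(0, 2.41) = 2.41
ReLU(-1.29) = max(0, -1.29) = 0.0
ReLU(-0.2) = max(0, -0.2) = 0.0
ReLU(-2.54) = max(0, -2.54) = 0.0
result = [2.41, 0.0, 0.0, 0.0]

[2.41, 0.0, 0.0, 0.0]


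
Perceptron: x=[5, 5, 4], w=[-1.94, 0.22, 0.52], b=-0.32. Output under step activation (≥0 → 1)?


z = (5)·(-1.94) + (5)·(0.22) + (4)·(0.52) - 0.32
  = -6.84
step(z) = 0 (z<0)

0


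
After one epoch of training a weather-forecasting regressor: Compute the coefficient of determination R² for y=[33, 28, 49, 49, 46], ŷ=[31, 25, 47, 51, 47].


ȳ = 41
SS_res = Σ(y-ŷ)² = 22
SS_tot = Σ(y-ȳ)² = 386
R² = 1 - SS_res/SS_tot = 1 - 0.057 = 0.943

0.943


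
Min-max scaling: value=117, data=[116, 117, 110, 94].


min=94, max=117
(117-94)/(117-94) = 23/23 = 1.0

1.0


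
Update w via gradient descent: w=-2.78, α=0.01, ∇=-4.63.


w_new = w - α·∇
= -2.78 - 0.01·-4.63
= -2.78 + 0.0463
= -2.7337

-2.7337


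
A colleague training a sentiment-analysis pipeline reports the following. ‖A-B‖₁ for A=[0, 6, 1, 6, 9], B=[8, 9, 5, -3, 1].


d = |0-8| + |6-9| + |1-5| + |6+ 3| + |9-1|
  = 8 + 3 + 4 + 9 + 8
  = 32

32


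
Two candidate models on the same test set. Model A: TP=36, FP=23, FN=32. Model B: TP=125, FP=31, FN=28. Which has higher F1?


Model A: P=36/59=0.6102, R=36/68=0.5294, F1=2PR/(P+R)=2TP/(2TP+FP+FN)=72/127=0.5669
Model B: P=125/156=0.8013, R=125/153=0.817, F1=2PR/(P+R)=2TP/(2TP+FP+FN)=250/309=0.8091
0.5669 < 0.8091 → Model B

Model B


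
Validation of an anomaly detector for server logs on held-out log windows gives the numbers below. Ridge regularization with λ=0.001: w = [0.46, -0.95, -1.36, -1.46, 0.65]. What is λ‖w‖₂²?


‖w‖₂² = (0.46)² + (-0.95)² + (-1.36)² + (-1.46)² + (0.65)²
     = 0.2116 + 0.9025 + 1.8496 + 2.1316 + 0.4225
     = 5.5178
λ·‖w‖₂² = 0.001·5.5178 = 0.005518

0.005518


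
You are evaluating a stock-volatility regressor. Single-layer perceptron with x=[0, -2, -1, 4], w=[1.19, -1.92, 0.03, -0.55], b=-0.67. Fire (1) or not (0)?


z = (0)·(1.19) + (-2)·(-1.92) + (-1)·(0.03) + (4)·(-0.55) - 0.67
  = 0.94
step(z) = 1 (z≥0)

1


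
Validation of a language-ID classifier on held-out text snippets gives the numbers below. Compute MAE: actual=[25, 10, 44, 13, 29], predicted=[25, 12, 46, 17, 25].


Absolute errors: |25-25|=0, |10-12|=2, |44-46|=2, |13-17|=4, |29-25|=4
Sum = 12
MAE = 12/5 = 12/5

12/5


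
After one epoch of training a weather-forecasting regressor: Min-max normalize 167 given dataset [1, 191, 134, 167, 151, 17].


min=1, max=191
(167-1)/(191-1) = 166/190 = 0.8737

0.8737


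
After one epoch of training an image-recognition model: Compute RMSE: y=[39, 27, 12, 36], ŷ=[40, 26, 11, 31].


MSE = 28/4 = 7
RMSE = √(28/4) = 2.6458

2.6458


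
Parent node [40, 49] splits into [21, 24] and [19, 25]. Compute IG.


Parent = [40, 49], H_parent = 0.9926
H_left = 0.9968 (n=45), H_right = 0.9865 (n=44)
H_children = (45/89)·0.9968 + (44/89)·0.9865 = 0.9917
IG = 0.9926 - 0.9917 = 0.0009

0.0009


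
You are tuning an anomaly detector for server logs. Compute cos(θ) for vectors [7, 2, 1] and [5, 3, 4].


A·B = 7·5 + 2·3 + 1·4 = 45
‖A‖ = √54 = 7.3485, ‖B‖ = √50 = 7.0711
cos = 45/(√54·√50) = 45/√2700 = 0.866

0.866


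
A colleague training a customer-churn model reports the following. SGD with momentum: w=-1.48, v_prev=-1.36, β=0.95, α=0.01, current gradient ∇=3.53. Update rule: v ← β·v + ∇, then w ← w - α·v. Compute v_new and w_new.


v_new = 0.95·-1.36 + 3.53 = -1.292 + 3.53 = 2.238
w_new = -1.48 - 0.01·2.238 = -1.48 - 0.02238 = -1.50238

v_new=2.238, w_new=-1.50238


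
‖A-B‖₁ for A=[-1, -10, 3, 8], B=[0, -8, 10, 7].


d = |-1-0| + |-10+ 8| + |3-10| + |8-7|
  = 1 + 2 + 7 + 1
  = 11

11


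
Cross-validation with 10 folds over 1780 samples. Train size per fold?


Fold size = 1780/10 = 178
Training per fold = 1780 - 178 = 1602

1602


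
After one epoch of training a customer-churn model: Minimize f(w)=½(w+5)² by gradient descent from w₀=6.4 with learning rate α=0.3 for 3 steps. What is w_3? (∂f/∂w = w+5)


step 1: grad = 6.4+5 = 11.4; w = 6.4 - 0.3·(11.4) = 2.98
step 2: grad = 2.98+5 = 7.98; w = 2.98 - 0.3·(7.98) = 0.586
step 3: grad = 0.586+5 = 5.586; w = 0.586 - 0.3·(5.586) = -1.0898

-1.0898


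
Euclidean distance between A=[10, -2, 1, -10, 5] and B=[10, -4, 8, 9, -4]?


d = √((10-10)² + (-2+ 4)² + (1-8)² + (-10-9)² + (5+ 4)²)
  = √(0 + 4 + 49 + 361 + 81)
  = √495 = 22.2486

22.2486


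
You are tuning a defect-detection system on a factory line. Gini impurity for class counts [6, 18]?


Probabilities: [6/24, 18/24] ≈ [0.25, 0.75]
Σpᵢ² = (36 + 324)/24² = 360/576
Gini = 1 - Σpᵢ² = 1 - 360/576 = 0.375

0.375


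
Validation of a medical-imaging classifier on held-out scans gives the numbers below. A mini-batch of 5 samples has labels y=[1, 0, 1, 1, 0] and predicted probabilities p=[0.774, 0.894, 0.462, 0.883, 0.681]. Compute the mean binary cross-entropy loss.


L[0] = -ln(0.774) = 0.2562
L[1] = -ln(1-0.894) = -ln(0.106) = 2.2443
L[2] = -ln(0.462) = 0.7722
L[3] = -ln(0.883) = 0.1244
L[4] = -ln(1-0.681) = -ln(0.319) = 1.1426
mean = (0.2562 + 2.2443 + 0.7722 + 0.1244 + 1.1426)/5 = 0.9079

0.9079


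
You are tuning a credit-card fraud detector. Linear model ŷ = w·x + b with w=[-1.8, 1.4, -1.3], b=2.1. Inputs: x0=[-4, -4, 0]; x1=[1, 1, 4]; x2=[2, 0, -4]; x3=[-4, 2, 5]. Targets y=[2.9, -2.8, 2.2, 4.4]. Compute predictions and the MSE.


ŷ0 = (-1.8)·(-4) + (1.4)·(-4) + (-1.3)·(0) + 2.1 = 3.7
ŷ1 = (-1.8)·(1) + (1.4)·(1) + (-1.3)·(4) + 2.1 = -3.5
ŷ2 = (-1.8)·(2) + (1.4)·(0) + (-1.3)·(-4) + 2.1 = 3.7
ŷ3 = (-1.8)·(-4) + (1.4)·(2) + (-1.3)·(5) + 2.1 = 5.6
errors² = [0.64, 0.49, 2.25, 1.44]
MSE = 4.8200/4 = 1.205

1.205


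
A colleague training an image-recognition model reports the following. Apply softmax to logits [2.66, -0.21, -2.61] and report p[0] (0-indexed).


Exponentials: e^2.66=14.2963, e^-0.21=0.8106, e^-2.61=0.0735
Sum = 15.1804
Softmax = [0.9418, 0.0534, 0.0048]
p[0] = 14.2963/15.1804 = 0.9418

0.9418


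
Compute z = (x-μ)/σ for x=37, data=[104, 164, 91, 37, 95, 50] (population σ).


μ = 90.1667, σ = 41.0423
z = (37 - 90.1667)/41.0423 = -1.2954

-1.2954


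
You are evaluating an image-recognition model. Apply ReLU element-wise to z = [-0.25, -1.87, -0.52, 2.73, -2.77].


ReLU(-0.25) = max(0, -0.25) = 0.0
ReLU(-1.87) = max(0, -1.87) = 0.0
ReLU(-0.52) = max(0, -0.52) = 0.0
ReLU(2.73) = max(0, 2.73) = 2.73
ReLU(-2.77) = max(0, -2.77) = 0.0
result = [0.0, 0.0, 0.0, 2.73, 0.0]

[0.0, 0.0, 0.0, 2.73, 0.0]


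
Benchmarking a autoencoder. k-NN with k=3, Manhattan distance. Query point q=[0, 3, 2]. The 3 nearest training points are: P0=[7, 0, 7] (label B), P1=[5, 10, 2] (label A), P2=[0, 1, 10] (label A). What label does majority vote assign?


d(q,P0) = 15  (label B)
d(q,P1) = 12  (label A)
d(q,P2) = 10  (label A)
Votes: A=2, B=1
Majority → A

A


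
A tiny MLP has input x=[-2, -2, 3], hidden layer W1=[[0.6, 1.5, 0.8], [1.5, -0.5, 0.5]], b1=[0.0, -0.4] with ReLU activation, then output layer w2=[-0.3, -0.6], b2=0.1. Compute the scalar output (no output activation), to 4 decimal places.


z1[0] = (0.6)·(-2) + (1.5)·(-2) + (0.8)·(3) + 0.0 = -1.8
z1[1] = (1.5)·(-2) + (-0.5)·(-2) + (0.5)·(3) - 0.4 = -0.9
h = ReLU(z1) = [0.0, 0.0]
output = (-0.3)·(0.0) + (-0.6)·(0.0) + 0.1 = 0.1

0.1


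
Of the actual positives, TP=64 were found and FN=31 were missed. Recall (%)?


Recall = TP/(TP+FN)
= 64/(64+31)
= 64/95 = 67.37%

67.37%


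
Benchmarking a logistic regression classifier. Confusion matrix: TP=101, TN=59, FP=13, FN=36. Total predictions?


Total = TP + TN + FP + FN
= 101 + 59 + 13 + 36
= 209
(Predicted positive: 114, predicted negative: 95)

209


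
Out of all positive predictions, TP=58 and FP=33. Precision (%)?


Precision = TP/(TP+FP)
= 58/(58+33)
= 58/91 = 63.74%

63.74%


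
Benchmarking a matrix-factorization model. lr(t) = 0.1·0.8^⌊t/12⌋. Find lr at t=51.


n_drops = ⌊51/12⌋ = 4
lr = 0.1·0.8^4 = 0.1·0.4096 = 0.04096

0.04096


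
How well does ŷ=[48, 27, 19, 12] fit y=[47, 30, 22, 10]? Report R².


ȳ = 27.25
SS_res = Σ(y-ŷ)² = 23
SS_tot = Σ(y-ȳ)² = 722.75
R² = 1 - SS_res/SS_tot = 1 - 0.0318 = 0.9682

0.9682


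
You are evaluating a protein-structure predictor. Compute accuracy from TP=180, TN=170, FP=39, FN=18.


Accuracy = (TP+TN)/(TP+TN+FP+FN)
= (180+170)/(407)
= 350/407 = 86.0%

86.0%


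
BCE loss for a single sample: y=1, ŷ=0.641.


BCE = -[y·ln(p) + (1-y)·ln(1-p)]
= -1·ln(0.641) - 0
= -ln(0.641) = 0.4447

0.4447


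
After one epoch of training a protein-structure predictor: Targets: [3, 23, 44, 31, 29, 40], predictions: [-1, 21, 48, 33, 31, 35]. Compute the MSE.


Squared errors: (3+ 1)²=16, (23-21)²=4, (44-48)²=16, (31-33)²=4, (29-31)²=4, (40-35)²=25
Sum = 69
MSE = 69/6 = 23/2

23/2


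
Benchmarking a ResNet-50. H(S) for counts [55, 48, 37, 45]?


Probabilities: [55/185, 48/185, 37/185, 45/185] ≈ [0.2973, 0.2595, 0.2, 0.2432]
H = -((55/185)·log₂(55/185) + (48/185)·log₂(48/185) + (37/185)·log₂(37/185) + (45/185)·log₂(45/185))
  = 1.9858 bits

1.9858 bits


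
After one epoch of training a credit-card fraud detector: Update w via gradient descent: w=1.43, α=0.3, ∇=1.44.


w_new = w - α·∇
= 1.43 - 0.3·1.44
= 1.43 - 0.432
= 0.998

0.998


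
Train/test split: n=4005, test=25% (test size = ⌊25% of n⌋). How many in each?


Test = ⌊4005·25/100⌋ = 1001
Train = 4005 - 1001 = 3004

Train: 3004, Test: 1001


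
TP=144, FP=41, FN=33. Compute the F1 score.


Precision = 144/185 = 0.7784
Recall = 144/177 = 0.8136
F1 = 2·P·R/(P+R) = 2·TP/(2·TP+FP+FN) = 288/(288+41+33) = 288/362 = 0.7956

0.7956


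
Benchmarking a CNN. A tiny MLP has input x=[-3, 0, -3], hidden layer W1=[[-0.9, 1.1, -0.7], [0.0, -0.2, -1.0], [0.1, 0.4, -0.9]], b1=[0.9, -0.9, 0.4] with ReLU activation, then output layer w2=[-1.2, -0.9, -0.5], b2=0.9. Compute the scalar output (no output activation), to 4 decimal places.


z1[0] = (-0.9)·(-3) + (1.1)·(0) + (-0.7)·(-3) + 0.9 = 5.7
z1[1] = (0.0)·(-3) + (-0.2)·(0) + (-1.0)·(-3) - 0.9 = 2.1
z1[2] = (0.1)·(-3) + (0.4)·(0) + (-0.9)·(-3) + 0.4 = 2.8
h = ReLU(z1) = [5.7, 2.1, 2.8]
output = (-1.2)·(5.7) + (-0.9)·(2.1) + (-0.5)·(2.8) + 0.9 = -9.23

-9.23


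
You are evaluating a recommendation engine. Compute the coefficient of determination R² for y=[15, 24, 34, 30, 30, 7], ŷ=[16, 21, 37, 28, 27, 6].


ȳ = 23.3333
SS_res = Σ(y-ŷ)² = 33
SS_tot = Σ(y-ȳ)² = 539.33
R² = 1 - SS_res/SS_tot = 1 - 0.0612 = 0.9388

0.9388


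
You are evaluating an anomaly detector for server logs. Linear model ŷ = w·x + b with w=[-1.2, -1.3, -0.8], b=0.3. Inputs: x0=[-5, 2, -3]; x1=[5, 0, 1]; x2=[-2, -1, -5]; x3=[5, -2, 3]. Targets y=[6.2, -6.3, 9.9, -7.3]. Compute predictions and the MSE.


ŷ0 = (-1.2)·(-5) + (-1.3)·(2) + (-0.8)·(-3) + 0.3 = 6.1
ŷ1 = (-1.2)·(5) + (-1.3)·(0) + (-0.8)·(1) + 0.3 = -6.5
ŷ2 = (-1.2)·(-2) + (-1.3)·(-1) + (-0.8)·(-5) + 0.3 = 8.0
ŷ3 = (-1.2)·(5) + (-1.3)·(-2) + (-0.8)·(3) + 0.3 = -5.5
errors² = [0.01, 0.04, 3.61, 3.24]
MSE = 6.9000/4 = 1.725

1.725


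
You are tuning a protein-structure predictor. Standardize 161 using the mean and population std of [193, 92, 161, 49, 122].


μ = 123.4, σ = 50.5593
z = (161 - 123.4)/50.5593 = 0.7437

0.7437


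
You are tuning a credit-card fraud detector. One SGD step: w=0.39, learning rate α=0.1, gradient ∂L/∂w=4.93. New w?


w_new = w - α·∇
= 0.39 - 0.1·4.93
= 0.39 - 0.493
= -0.103

-0.103


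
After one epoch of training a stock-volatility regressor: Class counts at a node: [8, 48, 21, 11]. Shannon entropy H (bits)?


Probabilities: [8/88, 48/88, 21/88, 11/88] ≈ [0.0909, 0.5455, 0.2386, 0.125]
H = -((8/88)·log₂(8/88) + (48/88)·log₂(48/88) + (21/88)·log₂(21/88) + (11/88)·log₂(11/88))
  = 1.6598 bits

1.6598 bits


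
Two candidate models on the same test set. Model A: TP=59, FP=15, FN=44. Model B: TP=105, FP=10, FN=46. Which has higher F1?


Model A: P=59/74=0.7973, R=59/103=0.5728, F1=2PR/(P+R)=2TP/(2TP+FP+FN)=118/177=0.6667
Model B: P=105/115=0.913, R=105/151=0.6954, F1=2PR/(P+R)=2TP/(2TP+FP+FN)=210/266=0.7895
0.6667 < 0.7895 → Model B

Model B


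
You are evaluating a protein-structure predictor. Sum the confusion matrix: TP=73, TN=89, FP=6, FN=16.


Total = TP + TN + FP + FN
= 73 + 89 + 6 + 16
= 184
(Predicted positive: 79, predicted negative: 105)

184


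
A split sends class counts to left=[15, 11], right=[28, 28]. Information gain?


Parent = [43, 39], H_parent = 0.9983
H_left = 0.9829 (n=26), H_right = 1 (n=56)
H_children = (26/82)·0.9829 + (56/82)·1 = 0.9946
IG = 0.9983 - 0.9946 = 0.0037

0.0037


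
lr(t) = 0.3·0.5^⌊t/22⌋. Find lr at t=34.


n_drops = ⌊34/22⌋ = 1
lr = 0.3·0.5^1 = 0.3·0.5 = 0.15

0.15


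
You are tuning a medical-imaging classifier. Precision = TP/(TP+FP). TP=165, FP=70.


Precision = TP/(TP+FP)
= 165/(165+70)
= 165/235 = 70.21%

70.21%


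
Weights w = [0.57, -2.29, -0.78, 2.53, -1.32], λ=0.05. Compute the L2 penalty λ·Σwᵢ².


‖w‖₂² = (0.57)² + (-2.29)² + (-0.78)² + (2.53)² + (-1.32)²
     = 0.3249 + 5.2441 + 0.6084 + 6.4009 + 1.7424
     = 14.3207
λ·‖w‖₂² = 0.05·14.3207 = 0.716035

0.716035


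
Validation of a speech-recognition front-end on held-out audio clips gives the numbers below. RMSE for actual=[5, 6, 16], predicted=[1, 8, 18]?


MSE = 24/3 = 8
RMSE = √(24/3) = 2.8284

2.8284


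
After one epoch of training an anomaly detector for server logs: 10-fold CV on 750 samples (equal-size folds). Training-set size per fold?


Fold size = 750/10 = 75
Training per fold = 750 - 75 = 675

675


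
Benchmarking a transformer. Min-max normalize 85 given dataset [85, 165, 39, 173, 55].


min=39, max=173
(85-39)/(173-39) = 46/134 = 0.3433

0.3433


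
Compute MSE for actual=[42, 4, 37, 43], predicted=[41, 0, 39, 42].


Squared errors: (42-41)²=1, (4-0)²=16, (37-39)²=4, (43-42)²=1
Sum = 22
MSE = 22/4 = 11/2

11/2


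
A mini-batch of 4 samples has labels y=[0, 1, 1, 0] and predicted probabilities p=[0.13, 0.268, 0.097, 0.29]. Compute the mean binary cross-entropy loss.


L[0] = -ln(1-0.13) = -ln(0.87) = 0.1393
L[1] = -ln(0.268) = 1.3168
L[2] = -ln(0.097) = 2.333
L[3] = -ln(1-0.29) = -ln(0.71) = 0.3425
mean = (0.1393 + 1.3168 + 2.333 + 0.3425)/4 = 1.0329

1.0329


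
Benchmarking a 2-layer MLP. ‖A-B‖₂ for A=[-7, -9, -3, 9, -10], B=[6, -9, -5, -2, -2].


d = √((-7-6)² + (-9+ 9)² + (-3+ 5)² + (9+ 2)² + (-10+ 2)²)
  = √(169 + 0 + 4 + 121 + 64)
  = √358 = 18.9209

18.9209


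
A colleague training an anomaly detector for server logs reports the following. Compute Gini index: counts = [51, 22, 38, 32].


Probabilities: [51/143, 22/143, 38/143, 32/143] ≈ [0.3566, 0.1538, 0.2657, 0.2238]
Σpᵢ² = (2601 + 484 + 1444 + 1024)/143² = 5553/20449
Gini = 1 - Σpᵢ² = 1 - 5553/20449 = 0.7284

0.7284


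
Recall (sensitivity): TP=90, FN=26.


Recall = TP/(TP+FN)
= 90/(90+26)
= 90/116 = 77.59%

77.59%


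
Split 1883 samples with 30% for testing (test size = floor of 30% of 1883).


Test = ⌊1883·30/100⌋ = 564
Train = 1883 - 564 = 1319

Train: 1319, Test: 564


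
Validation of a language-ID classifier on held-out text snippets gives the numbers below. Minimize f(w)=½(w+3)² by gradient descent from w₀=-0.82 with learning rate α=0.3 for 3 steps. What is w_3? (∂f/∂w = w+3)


step 1: grad = -0.82+3 = 2.18; w = -0.82 - 0.3·(2.18) = -1.474
step 2: grad = -1.474+3 = 1.526; w = -1.474 - 0.3·(1.526) = -1.9318
step 3: grad = -1.9318+3 = 1.0682; w = -1.9318 - 0.3·(1.0682) = -2.25226

-2.25226


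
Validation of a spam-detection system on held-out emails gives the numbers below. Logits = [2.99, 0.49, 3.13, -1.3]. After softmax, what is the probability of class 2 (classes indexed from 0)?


Exponentials: e^2.99=19.8857, e^0.49=1.6323, e^3.13=22.874, e^-1.3=0.2725
Sum = 44.6645
Softmax = [0.4452, 0.0365, 0.5121, 0.0061]
p[2] = 22.874/44.6645 = 0.5121

0.5121


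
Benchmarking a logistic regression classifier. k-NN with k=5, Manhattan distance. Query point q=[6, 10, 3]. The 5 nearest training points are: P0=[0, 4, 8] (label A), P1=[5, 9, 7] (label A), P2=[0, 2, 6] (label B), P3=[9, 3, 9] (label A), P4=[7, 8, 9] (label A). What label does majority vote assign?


d(q,P0) = 17  (label A)
d(q,P1) = 6  (label A)
d(q,P2) = 17  (label B)
d(q,P3) = 16  (label A)
d(q,P4) = 9  (label A)
Votes: A=4, B=1
Majority → A

A


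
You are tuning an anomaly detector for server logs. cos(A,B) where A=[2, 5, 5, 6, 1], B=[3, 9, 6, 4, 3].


A·B = 2·3 + 5·9 + 5·6 + 6·4 + 1·3 = 108
‖A‖ = √91 = 9.5394, ‖B‖ = √151 = 12.2882
cos = 108/(√91·√151) = 108/√13741 = 0.9213

0.9213


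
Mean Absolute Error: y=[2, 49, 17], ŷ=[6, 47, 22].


Absolute errors: |2-6|=4, |49-47|=2, |17-22|=5
Sum = 11
MAE = 11/3 = 11/3

11/3


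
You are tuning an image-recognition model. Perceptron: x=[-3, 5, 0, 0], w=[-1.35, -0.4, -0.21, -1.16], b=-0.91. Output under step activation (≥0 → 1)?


z = (-3)·(-1.35) + (5)·(-0.4) + (0)·(-0.21) + (0)·(-1.16) - 0.91
  = 1.14
step(z) = 1 (z≥0)

1


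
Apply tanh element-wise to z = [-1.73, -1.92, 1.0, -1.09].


tanh(-1.73) = -0.9391
tanh(-1.92) = -0.9579
tanh(1.0) = 0.7616
tanh(-1.09) = -0.7969
result = [-0.9391, -0.9579, 0.7616, -0.7969]

[-0.9391, -0.9579, 0.7616, -0.7969]


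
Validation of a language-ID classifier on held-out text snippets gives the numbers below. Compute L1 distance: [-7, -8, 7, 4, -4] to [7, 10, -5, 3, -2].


d = |-7-7| + |-8-10| + |7+ 5| + |4-3| + |-4+ 2|
  = 14 + 18 + 12 + 1 + 2
  = 47

47


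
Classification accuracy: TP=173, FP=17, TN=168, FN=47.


Accuracy = (TP+TN)/(TP+TN+FP+FN)
= (173+168)/(405)
= 341/405 = 84.2%

84.2%


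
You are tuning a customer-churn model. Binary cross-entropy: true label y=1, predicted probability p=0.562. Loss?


BCE = -[y·ln(p) + (1-y)·ln(1-p)]
= -1·ln(0.562) - 0
= -ln(0.562) = 0.5763

0.5763


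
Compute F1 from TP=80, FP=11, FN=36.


Precision = 80/91 = 0.8791
Recall = 80/116 = 0.6897
F1 = 2·P·R/(P+R) = 2·TP/(2·TP+FP+FN) = 160/(160+11+36) = 160/207 = 0.7729

0.7729


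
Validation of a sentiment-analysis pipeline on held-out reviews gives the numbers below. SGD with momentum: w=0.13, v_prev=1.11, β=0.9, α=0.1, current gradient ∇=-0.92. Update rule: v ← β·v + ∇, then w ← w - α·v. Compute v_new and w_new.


v_new = 0.9·1.11 - 0.92 = 0.999 - 0.92 = 0.079
w_new = 0.13 - 0.1·0.079 = 0.13 - 0.0079 = 0.1221

v_new=0.079, w_new=0.1221


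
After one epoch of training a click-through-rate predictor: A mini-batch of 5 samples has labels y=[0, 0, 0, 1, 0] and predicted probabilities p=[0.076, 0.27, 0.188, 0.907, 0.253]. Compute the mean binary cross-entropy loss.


L[0] = -ln(1-0.076) = -ln(0.924) = 0.079
L[1] = -ln(1-0.27) = -ln(0.73) = 0.3147
L[2] = -ln(1-0.188) = -ln(0.812) = 0.2083
L[3] = -ln(0.907) = 0.0976
L[4] = -ln(1-0.253) = -ln(0.747) = 0.2917
mean = (0.079 + 0.3147 + 0.2083 + 0.0976 + 0.2917)/5 = 0.1983

0.1983


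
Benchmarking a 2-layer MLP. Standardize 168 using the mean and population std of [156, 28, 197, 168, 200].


μ = 149.8, σ = 63.1709
z = (168 - 149.8)/63.1709 = 0.2881

0.2881


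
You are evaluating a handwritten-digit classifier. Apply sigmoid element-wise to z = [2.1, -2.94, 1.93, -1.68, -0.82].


σ(2.1) = 1/(1+e^-2.1) = 0.8909
σ(-2.94) = 1/(1+e^2.94) = 0.0502
σ(1.93) = 1/(1+e^-1.93) = 0.8732
σ(-1.68) = 1/(1+e^1.68) = 0.1571
σ(-0.82) = 1/(1+e^0.82) = 0.3058
result = [0.8909, 0.0502, 0.8732, 0.1571, 0.3058]

[0.8909, 0.0502, 0.8732, 0.1571, 0.3058]


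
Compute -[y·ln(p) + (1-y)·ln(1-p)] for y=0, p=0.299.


BCE = -[y·ln(p) + (1-y)·ln(1-p)]
= -0 - 1·ln(1-0.299)
= -ln(0.701) = 0.3552

0.3552


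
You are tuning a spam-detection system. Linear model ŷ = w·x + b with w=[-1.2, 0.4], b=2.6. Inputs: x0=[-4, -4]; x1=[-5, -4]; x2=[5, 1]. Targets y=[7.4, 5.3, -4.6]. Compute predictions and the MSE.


ŷ0 = (-1.2)·(-4) + (0.4)·(-4) + 2.6 = 5.8
ŷ1 = (-1.2)·(-5) + (0.4)·(-4) + 2.6 = 7.0
ŷ2 = (-1.2)·(5) + (0.4)·(1) + 2.6 = -3.0
errors² = [2.56, 2.89, 2.56]
MSE = 8.0100/3 = 2.67

2.67


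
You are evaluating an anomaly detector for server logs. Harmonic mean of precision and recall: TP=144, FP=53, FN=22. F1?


Precision = 144/197 = 0.731
Recall = 144/166 = 0.8675
F1 = 2·P·R/(P+R) = 2·TP/(2·TP+FP+FN) = 288/(288+53+22) = 288/363 = 0.7934

0.7934


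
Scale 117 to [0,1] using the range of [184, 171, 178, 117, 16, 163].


min=16, max=184
(117-16)/(184-16) = 101/168 = 0.6012

0.6012


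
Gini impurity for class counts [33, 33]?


Probabilities: [33/66, 33/66] ≈ [0.5, 0.5]
Σpᵢ² = (1089 + 1089)/66² = 2178/4356
Gini = 1 - Σpᵢ² = 1 - 2178/4356 = 0.5

0.5


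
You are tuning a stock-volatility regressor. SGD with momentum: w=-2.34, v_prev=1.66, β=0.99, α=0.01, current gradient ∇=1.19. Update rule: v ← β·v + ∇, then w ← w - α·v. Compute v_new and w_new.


v_new = 0.99·1.66 + 1.19 = 1.6434 + 1.19 = 2.8334
w_new = -2.34 - 0.01·2.8334 = -2.34 - 0.028334 = -2.368334

v_new=2.8334, w_new=-2.368334


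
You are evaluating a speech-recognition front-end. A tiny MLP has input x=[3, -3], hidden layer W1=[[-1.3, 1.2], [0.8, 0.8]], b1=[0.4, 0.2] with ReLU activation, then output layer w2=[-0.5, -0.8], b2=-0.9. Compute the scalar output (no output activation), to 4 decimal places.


z1[0] = (-1.3)·(3) + (1.2)·(-3) + 0.4 = -7.1
z1[1] = (0.8)·(3) + (0.8)·(-3) + 0.2 = 0.2
h = ReLU(z1) = [0.0, 0.2]
output = (-0.5)·(0.0) + (-0.8)·(0.2) - 0.9 = -1.06

-1.06


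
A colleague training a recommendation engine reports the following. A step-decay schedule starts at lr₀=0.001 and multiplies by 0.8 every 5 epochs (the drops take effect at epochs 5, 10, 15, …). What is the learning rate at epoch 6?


n_drops = ⌊6/5⌋ = 1
lr = 0.001·0.8^1 = 0.001·0.8 = 0.0008

0.0008


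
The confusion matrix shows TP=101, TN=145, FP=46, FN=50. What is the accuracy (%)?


Accuracy = (TP+TN)/(TP+TN+FP+FN)
= (101+145)/(342)
= 246/342 = 71.93%

71.93%


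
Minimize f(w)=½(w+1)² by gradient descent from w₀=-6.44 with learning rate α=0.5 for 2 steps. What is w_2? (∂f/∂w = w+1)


step 1: grad = -6.44+1 = -5.44; w = -6.44 - 0.5·(-5.44) = -3.72
step 2: grad = -3.72+1 = -2.72; w = -3.72 - 0.5·(-2.72) = -2.36

-2.36


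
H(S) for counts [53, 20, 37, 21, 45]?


Probabilities: [53/176, 20/176, 37/176, 21/176, 45/176] ≈ [0.3011, 0.1136, 0.2102, 0.1193, 0.2557]
H = -((53/176)·log₂(53/176) + (20/176)·log₂(20/176) + (37/176)·log₂(37/176) + (21/176)·log₂(21/176) + (45/176)·log₂(45/176))
  = 2.22 bits

2.22 bits


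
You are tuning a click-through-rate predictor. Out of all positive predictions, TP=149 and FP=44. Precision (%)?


Precision = TP/(TP+FP)
= 149/(149+44)
= 149/193 = 77.2%

77.2%
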